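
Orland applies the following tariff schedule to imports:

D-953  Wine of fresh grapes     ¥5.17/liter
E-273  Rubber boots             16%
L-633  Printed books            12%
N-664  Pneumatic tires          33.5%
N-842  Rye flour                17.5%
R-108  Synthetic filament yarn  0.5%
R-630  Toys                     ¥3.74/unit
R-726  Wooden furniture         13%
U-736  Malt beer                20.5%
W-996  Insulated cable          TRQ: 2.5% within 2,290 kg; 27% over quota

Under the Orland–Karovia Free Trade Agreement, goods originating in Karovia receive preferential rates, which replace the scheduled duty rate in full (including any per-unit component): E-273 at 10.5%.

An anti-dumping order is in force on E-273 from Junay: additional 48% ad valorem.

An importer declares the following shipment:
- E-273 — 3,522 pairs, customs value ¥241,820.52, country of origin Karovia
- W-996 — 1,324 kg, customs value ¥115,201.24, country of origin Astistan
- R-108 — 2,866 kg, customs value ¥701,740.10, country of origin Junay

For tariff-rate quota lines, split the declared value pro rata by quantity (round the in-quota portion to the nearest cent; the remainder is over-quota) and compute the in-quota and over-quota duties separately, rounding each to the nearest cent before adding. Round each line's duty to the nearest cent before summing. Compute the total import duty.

Line 1 (E-273, Karovia, 3,522 pairs, ¥241,820.52):
Base rate for E-273 is 16%.
Origin Karovia qualifies under the Orland–Karovia agreement and E-273 is covered: preferential rate 10.5% applies instead.
The additional-duty order on E-273 targets Junay, not Karovia; it does not apply.
Duty = ¥241,820.52 × 10.5% = ¥25,391.15.
Line 2 (W-996, Astistan, 1,324 kg, ¥115,201.24):
Code W-996 is under a tariff-rate quota (threshold 2,290 kg). Quantity 1,324 kg is within the quota, so the in-quota rate 2.5% applies to the full value.
Duty = ¥115,201.24 × 2.5% = ¥2,880.03.
Line 3 (R-108, Junay, 2,866 kg, ¥701,740.10):
Base rate for R-108 is 0.5%.
Duty = ¥701,740.10 × 0.5% = ¥3,508.70.
Total = ¥25,391.15 + ¥2,880.03 + ¥3,508.70 = ¥31,779.88.

¥31,779.88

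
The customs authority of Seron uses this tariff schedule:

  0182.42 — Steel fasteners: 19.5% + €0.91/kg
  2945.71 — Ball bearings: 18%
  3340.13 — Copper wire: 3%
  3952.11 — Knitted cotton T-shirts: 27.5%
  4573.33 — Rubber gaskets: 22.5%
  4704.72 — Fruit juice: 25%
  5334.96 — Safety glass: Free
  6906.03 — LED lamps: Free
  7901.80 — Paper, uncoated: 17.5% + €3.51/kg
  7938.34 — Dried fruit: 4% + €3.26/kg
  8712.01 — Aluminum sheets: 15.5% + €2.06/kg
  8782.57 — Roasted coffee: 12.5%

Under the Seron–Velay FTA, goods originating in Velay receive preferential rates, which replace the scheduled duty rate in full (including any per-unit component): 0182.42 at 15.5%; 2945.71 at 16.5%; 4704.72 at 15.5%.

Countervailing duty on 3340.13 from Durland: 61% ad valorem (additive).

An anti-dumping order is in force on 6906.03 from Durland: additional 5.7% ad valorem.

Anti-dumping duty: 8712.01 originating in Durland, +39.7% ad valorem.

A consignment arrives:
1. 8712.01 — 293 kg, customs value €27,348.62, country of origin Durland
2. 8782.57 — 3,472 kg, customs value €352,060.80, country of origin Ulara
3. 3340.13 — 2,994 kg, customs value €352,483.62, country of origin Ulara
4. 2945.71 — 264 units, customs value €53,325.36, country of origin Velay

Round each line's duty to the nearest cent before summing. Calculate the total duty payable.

Line 1 (8712.01, Durland, 293 kg, €27,348.62):
Base rate for 8712.01 is 15.5% + €2.06/kg.
Additional duty on 8712.01 from Durland: +39.7%. Applied ad valorem rate: 15.5% + 39.7% = 55.2%.
Duty = €27,348.62 × 55.2% + 293 × €2.06 = €15,700.02.
Line 2 (8782.57, Ulara, 3,472 kg, €352,060.80):
Base rate for 8782.57 is 12.5%.
Duty = €352,060.80 × 12.5% = €44,007.60.
Line 3 (3340.13, Ulara, 2,994 kg, €352,483.62):
Base rate for 3340.13 is 3%.
The additional-duty order on 3340.13 targets Durland, not Ulara; it does not apply.
Duty = €352,483.62 × 3% = €10,574.51.
Line 4 (2945.71, Velay, 264 units, €53,325.36):
Base rate for 2945.71 is 18%.
Origin Velay qualifies under the Seron–Velay agreement and 2945.71 is covered: preferential rate 16.5% applies instead.
Duty = €53,325.36 × 16.5% = €8,798.68.
Total = €15,700.02 + €44,007.60 + €10,574.51 + €8,798.68 = €79,080.81.

€79,080.81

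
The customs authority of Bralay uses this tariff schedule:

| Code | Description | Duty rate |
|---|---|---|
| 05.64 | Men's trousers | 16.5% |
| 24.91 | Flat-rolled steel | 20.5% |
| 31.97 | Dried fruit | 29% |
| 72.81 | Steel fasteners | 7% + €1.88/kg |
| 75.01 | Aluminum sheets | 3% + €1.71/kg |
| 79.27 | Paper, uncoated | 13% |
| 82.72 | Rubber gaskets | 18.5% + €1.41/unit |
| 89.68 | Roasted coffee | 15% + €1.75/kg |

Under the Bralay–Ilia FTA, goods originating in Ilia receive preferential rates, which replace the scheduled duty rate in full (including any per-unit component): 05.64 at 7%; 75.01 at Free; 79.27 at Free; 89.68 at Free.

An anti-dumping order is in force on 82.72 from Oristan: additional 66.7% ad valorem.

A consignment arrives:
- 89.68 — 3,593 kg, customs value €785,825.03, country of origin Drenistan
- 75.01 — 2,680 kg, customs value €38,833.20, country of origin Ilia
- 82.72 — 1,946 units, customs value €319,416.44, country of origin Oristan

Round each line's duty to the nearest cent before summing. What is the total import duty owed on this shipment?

Line 1 (89.68, Drenistan, 3,593 kg, €785,825.03):
Base rate for 89.68 is 15% + €1.75/kg.
89.68 has an FTA preferential rate, but origin Drenistan is not Ilia; base rate stands.
Duty = €785,825.03 × 15% + 3,593 × €1.75 = €124,161.50.
Line 2 (75.01, Ilia, 2,680 kg, €38,833.20):
Base rate for 75.01 is 3% + €1.71/kg.
Origin Ilia qualifies under the Bralay–Ilia agreement and 75.01 is covered: preferential rate Free applies instead.
Duty = €38,833.20 × 0% = €0.00.
Line 3 (82.72, Oristan, 1,946 units, €319,416.44):
Base rate for 82.72 is 18.5% + €1.41/unit.
Additional duty on 82.72 from Oristan: +66.7%. Applied ad valorem rate: 18.5% + 66.7% = 85.2%.
Duty = €319,416.44 × 85.2% + 1,946 × €1.41 = €274,886.67.
Total = €124,161.50 + €0.00 + €274,886.67 = €399,048.17.

€399,048.17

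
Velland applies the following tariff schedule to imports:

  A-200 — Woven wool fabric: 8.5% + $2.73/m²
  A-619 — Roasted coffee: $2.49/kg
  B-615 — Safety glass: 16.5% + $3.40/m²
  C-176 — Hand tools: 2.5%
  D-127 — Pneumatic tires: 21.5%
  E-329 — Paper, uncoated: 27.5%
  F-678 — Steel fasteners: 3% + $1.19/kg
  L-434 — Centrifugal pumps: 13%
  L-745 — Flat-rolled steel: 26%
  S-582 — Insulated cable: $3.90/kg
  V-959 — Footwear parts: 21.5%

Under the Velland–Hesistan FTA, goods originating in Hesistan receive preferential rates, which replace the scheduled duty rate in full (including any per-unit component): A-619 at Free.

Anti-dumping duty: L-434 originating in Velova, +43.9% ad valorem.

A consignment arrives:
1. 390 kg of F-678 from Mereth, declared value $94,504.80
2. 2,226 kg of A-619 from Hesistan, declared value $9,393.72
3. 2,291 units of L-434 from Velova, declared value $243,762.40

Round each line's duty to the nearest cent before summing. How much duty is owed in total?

$142,000.05

Line 1 (F-678, Mereth, 390 kg, $94,504.80):
Base rate for F-678 is 3% + $1.19/kg.
Duty = $94,504.80 × 3% + 390 × $1.19 = $3,299.24.
Line 2 (A-619, Hesistan, 2,226 kg, $9,393.72):
Base rate for A-619 is $2.49/kg.
Origin Hesistan qualifies under the Velland–Hesistan agreement and A-619 is covered: preferential rate Free applies instead.
Duty = $9,393.72 × 0% = $0.00.
Line 3 (L-434, Velova, 2,291 units, $243,762.40):
Base rate for L-434 is 13%.
Additional duty on L-434 from Velova: +43.9%. Applied ad valorem rate: 13% + 43.9% = 56.9%.
Duty = $243,762.40 × 56.9% = $138,700.81.
Total = $3,299.24 + $0.00 + $138,700.81 = $142,000.05.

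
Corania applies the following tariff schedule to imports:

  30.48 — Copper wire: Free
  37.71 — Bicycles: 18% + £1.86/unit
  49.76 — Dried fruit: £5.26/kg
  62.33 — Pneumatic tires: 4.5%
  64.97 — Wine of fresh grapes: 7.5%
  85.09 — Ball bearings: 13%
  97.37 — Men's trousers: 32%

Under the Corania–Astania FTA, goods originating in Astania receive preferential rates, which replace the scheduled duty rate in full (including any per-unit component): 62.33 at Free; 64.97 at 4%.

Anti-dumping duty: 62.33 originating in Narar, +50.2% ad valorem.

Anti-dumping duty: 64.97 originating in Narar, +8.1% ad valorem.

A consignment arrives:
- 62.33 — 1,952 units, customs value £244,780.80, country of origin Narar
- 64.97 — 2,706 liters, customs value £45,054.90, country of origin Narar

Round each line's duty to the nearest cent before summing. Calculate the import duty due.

£140,923.66

Line 1 (62.33, Narar, 1,952 units, £244,780.80):
Base rate for 62.33 is 4.5%.
62.33 has an FTA preferential rate, but origin Narar is not Astania; base rate stands.
Additional duty on 62.33 from Narar: +50.2%. Applied ad valorem rate: 4.5% + 50.2% = 54.7%.
Duty = £244,780.80 × 54.7% = £133,895.10.
Line 2 (64.97, Narar, 2,706 liters, £45,054.90):
Base rate for 64.97 is 7.5%.
64.97 has an FTA preferential rate, but origin Narar is not Astania; base rate stands.
Additional duty on 64.97 from Narar: +8.1%. Applied ad valorem rate: 7.5% + 8.1% = 15.6%.
Duty = £45,054.90 × 15.6% = £7,028.56.
Total = £133,895.10 + £7,028.56 = £140,923.66.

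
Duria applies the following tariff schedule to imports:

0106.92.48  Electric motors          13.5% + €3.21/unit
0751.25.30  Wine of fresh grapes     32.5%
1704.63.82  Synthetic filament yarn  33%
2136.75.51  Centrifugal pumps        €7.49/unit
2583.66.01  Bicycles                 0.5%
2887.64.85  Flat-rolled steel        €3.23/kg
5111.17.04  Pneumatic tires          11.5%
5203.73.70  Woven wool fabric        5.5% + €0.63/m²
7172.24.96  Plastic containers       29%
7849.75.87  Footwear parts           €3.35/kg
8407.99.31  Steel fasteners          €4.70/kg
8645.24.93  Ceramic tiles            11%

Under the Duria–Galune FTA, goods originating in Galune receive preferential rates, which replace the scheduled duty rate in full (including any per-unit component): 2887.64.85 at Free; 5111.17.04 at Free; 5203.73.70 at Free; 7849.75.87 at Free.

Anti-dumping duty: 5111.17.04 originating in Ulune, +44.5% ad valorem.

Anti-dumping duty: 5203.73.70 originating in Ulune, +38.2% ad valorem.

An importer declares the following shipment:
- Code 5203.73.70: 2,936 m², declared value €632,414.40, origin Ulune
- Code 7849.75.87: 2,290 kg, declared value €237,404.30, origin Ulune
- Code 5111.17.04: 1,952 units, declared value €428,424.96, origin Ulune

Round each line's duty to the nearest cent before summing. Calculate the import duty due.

€525,804.25

Line 1 (5203.73.70, Ulune, 2,936 m², €632,414.40):
Base rate for 5203.73.70 is 5.5% + €0.63/m².
5203.73.70 has an FTA preferential rate, but origin Ulune is not Galune; base rate stands.
Additional duty on 5203.73.70 from Ulune: +38.2%. Applied ad valorem rate: 5.5% + 38.2% = 43.7%.
Duty = €632,414.40 × 43.7% + 2,936 × €0.63 = €278,214.77.
Line 2 (7849.75.87, Ulune, 2,290 kg, €237,404.30):
Base rate for 7849.75.87 is €3.35/kg.
7849.75.87 has an FTA preferential rate, but origin Ulune is not Galune; base rate stands.
Duty = 2,290 × €3.35 = €7,671.50.
Line 3 (5111.17.04, Ulune, 1,952 units, €428,424.96):
Base rate for 5111.17.04 is 11.5%.
5111.17.04 has an FTA preferential rate, but origin Ulune is not Galune; base rate stands.
Additional duty on 5111.17.04 from Ulune: +44.5%. Applied ad valorem rate: 11.5% + 44.5% = 56%.
Duty = €428,424.96 × 56% = €239,917.98.
Total = €278,214.77 + €7,671.50 + €239,917.98 = €525,804.25.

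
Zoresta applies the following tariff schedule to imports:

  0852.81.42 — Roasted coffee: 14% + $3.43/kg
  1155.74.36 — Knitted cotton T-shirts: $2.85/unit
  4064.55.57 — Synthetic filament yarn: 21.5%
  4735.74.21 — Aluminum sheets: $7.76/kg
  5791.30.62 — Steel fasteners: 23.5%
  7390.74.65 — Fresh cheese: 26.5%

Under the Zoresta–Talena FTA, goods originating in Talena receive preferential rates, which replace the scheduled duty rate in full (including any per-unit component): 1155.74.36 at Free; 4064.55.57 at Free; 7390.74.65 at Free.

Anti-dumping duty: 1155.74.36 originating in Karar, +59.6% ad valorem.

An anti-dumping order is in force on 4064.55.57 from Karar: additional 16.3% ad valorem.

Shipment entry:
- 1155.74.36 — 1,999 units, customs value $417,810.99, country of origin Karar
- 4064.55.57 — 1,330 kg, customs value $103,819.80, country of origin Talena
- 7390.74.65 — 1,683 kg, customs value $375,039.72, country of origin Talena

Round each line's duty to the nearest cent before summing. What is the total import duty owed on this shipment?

$254,712.50

Line 1 (1155.74.36, Karar, 1,999 units, $417,810.99):
Base rate for 1155.74.36 is $2.85/unit.
1155.74.36 has an FTA preferential rate, but origin Karar is not Talena; base rate stands.
Additional duty on 1155.74.36 from Karar: +59.6% ad valorem. Applied ad valorem rate = 59.6%.
Duty = $417,810.99 × 59.6% + 1,999 × $2.85 = $254,712.50.
Line 2 (4064.55.57, Talena, 1,330 kg, $103,819.80):
Base rate for 4064.55.57 is 21.5%.
Origin Talena qualifies under the Zoresta–Talena agreement and 4064.55.57 is covered: preferential rate Free applies instead.
The additional-duty order on 4064.55.57 targets Karar, not Talena; it does not apply.
Duty = $103,819.80 × 0% = $0.00.
Line 3 (7390.74.65, Talena, 1,683 kg, $375,039.72):
Base rate for 7390.74.65 is 26.5%.
Origin Talena qualifies under the Zoresta–Talena agreement and 7390.74.65 is covered: preferential rate Free applies instead.
Duty = $375,039.72 × 0% = $0.00.
Total = $254,712.50 + $0.00 + $0.00 = $254,712.50.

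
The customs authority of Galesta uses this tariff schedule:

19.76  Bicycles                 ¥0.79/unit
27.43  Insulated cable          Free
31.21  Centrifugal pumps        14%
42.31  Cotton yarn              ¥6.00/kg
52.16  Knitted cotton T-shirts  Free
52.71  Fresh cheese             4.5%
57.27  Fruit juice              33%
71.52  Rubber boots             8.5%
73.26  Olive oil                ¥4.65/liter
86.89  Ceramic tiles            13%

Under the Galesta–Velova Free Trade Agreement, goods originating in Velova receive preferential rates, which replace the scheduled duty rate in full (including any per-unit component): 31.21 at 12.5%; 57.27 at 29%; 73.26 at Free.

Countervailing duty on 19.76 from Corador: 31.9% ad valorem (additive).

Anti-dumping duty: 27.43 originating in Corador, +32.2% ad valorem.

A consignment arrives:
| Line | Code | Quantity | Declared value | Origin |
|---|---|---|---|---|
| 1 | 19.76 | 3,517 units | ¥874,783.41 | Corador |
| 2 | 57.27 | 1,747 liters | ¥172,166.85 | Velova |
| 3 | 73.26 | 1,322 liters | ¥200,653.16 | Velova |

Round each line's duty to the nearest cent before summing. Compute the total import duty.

¥331,762.73

Line 1 (19.76, Corador, 3,517 units, ¥874,783.41):
Base rate for 19.76 is ¥0.79/unit.
Additional duty on 19.76 from Corador: +31.9% ad valorem. Applied ad valorem rate = 31.9%.
Duty = ¥874,783.41 × 31.9% + 3,517 × ¥0.79 = ¥281,834.34.
Line 2 (57.27, Velova, 1,747 liters, ¥172,166.85):
Base rate for 57.27 is 33%.
Origin Velova qualifies under the Galesta–Velova agreement and 57.27 is covered: preferential rate 29% applies instead.
Duty = ¥172,166.85 × 29% = ¥49,928.39.
Line 3 (73.26, Velova, 1,322 liters, ¥200,653.16):
Base rate for 73.26 is ¥4.65/liter.
Origin Velova qualifies under the Galesta–Velova agreement and 73.26 is covered: preferential rate Free applies instead.
Duty = ¥200,653.16 × 0% = ¥0.00.
Total = ¥281,834.34 + ¥49,928.39 + ¥0.00 = ¥331,762.73.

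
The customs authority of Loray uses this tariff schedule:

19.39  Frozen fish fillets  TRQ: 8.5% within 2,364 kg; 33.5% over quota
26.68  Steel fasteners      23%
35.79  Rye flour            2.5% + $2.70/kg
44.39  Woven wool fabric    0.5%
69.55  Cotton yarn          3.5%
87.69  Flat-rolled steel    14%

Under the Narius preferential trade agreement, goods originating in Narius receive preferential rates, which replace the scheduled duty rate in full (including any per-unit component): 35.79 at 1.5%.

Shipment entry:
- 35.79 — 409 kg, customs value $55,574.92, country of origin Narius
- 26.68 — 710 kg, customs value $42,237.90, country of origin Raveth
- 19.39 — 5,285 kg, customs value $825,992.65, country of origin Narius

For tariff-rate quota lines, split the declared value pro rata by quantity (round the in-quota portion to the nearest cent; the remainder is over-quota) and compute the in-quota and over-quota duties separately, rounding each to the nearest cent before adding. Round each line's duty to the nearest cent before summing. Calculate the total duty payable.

$194,888.49

Line 1 (35.79, Narius, 409 kg, $55,574.92):
Base rate for 35.79 is 2.5% + $2.70/kg.
Origin Narius qualifies under the Loray–Narius agreement and 35.79 is covered: preferential rate 1.5% applies instead.
Duty = $55,574.92 × 1.5% = $833.62.
Line 2 (26.68, Raveth, 710 kg, $42,237.90):
Base rate for 26.68 is 23%.
Duty = $42,237.90 × 23% = $9,714.72.
Line 3 (19.39, Narius, 5,285 kg, $825,992.65):
Code 19.39 is under a tariff-rate quota (threshold 2,364 kg). In-quota: 2,364 kg at 8.5%; over-quota: 2,921 kg at 33.5%.
Pro-rata value split: in-quota = $825,992.65 × 2,364/5,285 = $369,469.56; over-quota = $825,992.65 − $369,469.56 = $456,523.09.
In-quota duty = $369,469.56 × 8.5% = $31,404.91. Over-quota duty = $456,523.09 × 33.5% = $152,935.24.
Line duty = $31,404.91 + $152,935.24 = $184,340.15.
Total = $833.62 + $9,714.72 + $184,340.15 = $194,888.49.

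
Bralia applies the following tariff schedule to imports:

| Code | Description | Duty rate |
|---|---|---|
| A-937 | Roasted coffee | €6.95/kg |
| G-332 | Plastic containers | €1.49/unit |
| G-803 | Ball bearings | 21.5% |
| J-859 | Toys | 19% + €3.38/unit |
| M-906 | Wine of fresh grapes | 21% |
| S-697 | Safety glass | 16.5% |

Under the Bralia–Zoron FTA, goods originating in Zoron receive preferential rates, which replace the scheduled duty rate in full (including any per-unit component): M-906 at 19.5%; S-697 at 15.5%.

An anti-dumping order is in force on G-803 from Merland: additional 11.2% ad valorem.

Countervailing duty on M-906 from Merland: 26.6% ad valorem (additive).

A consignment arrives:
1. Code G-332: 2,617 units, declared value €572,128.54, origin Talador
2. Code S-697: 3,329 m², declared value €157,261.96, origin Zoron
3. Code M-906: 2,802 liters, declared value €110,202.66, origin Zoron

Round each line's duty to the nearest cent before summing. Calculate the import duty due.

Line 1 (G-332, Talador, 2,617 units, €572,128.54):
Base rate for G-332 is €1.49/unit.
Duty = 2,617 × €1.49 = €3,899.33.
Line 2 (S-697, Zoron, 3,329 m², €157,261.96):
Base rate for S-697 is 16.5%.
Origin Zoron qualifies under the Bralia–Zoron agreement and S-697 is covered: preferential rate 15.5% applies instead.
Duty = €157,261.96 × 15.5% = €24,375.60.
Line 3 (M-906, Zoron, 2,802 liters, €110,202.66):
Base rate for M-906 is 21%.
Origin Zoron qualifies under the Bralia–Zoron agreement and M-906 is covered: preferential rate 19.5% applies instead.
The additional-duty order on M-906 targets Merland, not Zoron; it does not apply.
Duty = €110,202.66 × 19.5% = €21,489.52.
Total = €3,899.33 + €24,375.60 + €21,489.52 = €49,764.45.

€49,764.45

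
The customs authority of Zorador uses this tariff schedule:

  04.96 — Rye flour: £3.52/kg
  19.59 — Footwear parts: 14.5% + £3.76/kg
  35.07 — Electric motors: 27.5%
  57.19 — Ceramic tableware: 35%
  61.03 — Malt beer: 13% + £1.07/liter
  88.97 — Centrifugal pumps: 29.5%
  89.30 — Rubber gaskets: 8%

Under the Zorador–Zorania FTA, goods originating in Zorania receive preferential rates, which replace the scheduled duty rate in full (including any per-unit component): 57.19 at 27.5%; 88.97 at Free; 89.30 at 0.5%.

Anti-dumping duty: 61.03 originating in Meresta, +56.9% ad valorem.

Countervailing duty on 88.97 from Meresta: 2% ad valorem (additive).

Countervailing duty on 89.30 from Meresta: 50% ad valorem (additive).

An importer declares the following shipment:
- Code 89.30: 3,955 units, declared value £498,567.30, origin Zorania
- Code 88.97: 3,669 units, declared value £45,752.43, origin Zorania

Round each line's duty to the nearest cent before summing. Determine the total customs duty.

£2,492.84

Line 1 (89.30, Zorania, 3,955 units, £498,567.30):
Base rate for 89.30 is 8%.
Origin Zorania qualifies under the Zorador–Zorania agreement and 89.30 is covered: preferential rate 0.5% applies instead.
The additional-duty order on 89.30 targets Meresta, not Zorania; it does not apply.
Duty = £498,567.30 × 0.5% = £2,492.84.
Line 2 (88.97, Zorania, 3,669 units, £45,752.43):
Base rate for 88.97 is 29.5%.
Origin Zorania qualifies under the Zorador–Zorania agreement and 88.97 is covered: preferential rate Free applies instead.
The additional-duty order on 88.97 targets Meresta, not Zorania; it does not apply.
Duty = £45,752.43 × 0% = £0.00.
Total = £2,492.84 + £0.00 = £2,492.84.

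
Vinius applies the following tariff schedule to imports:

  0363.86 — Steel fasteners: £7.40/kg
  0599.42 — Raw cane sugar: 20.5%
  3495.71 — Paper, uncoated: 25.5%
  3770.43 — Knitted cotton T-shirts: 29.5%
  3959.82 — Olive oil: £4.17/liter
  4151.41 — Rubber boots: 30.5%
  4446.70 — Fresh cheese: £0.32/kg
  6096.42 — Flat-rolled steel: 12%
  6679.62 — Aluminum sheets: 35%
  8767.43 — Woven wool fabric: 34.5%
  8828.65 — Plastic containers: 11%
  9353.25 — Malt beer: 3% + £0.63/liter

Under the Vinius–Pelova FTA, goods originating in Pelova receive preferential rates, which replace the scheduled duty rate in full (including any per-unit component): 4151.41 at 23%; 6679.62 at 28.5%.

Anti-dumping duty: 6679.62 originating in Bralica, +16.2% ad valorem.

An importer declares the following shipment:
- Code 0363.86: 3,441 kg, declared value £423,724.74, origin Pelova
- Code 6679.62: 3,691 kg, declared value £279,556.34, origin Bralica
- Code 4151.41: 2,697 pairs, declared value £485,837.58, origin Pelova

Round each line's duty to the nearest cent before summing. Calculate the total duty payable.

Line 1 (0363.86, Pelova, 3,441 kg, £423,724.74):
Base rate for 0363.86 is £7.40/kg.
Origin Pelova is the FTA partner but 0363.86 is not on the preference list; base rate stands.
Duty = 3,441 × £7.40 = £25,463.40.
Line 2 (6679.62, Bralica, 3,691 kg, £279,556.34):
Base rate for 6679.62 is 35%.
6679.62 has an FTA preferential rate, but origin Bralica is not Pelova; base rate stands.
Additional duty on 6679.62 from Bralica: +16.2%. Applied ad valorem rate: 35% + 16.2% = 51.2%.
Duty = £279,556.34 × 51.2% = £143,132.85.
Line 3 (4151.41, Pelova, 2,697 pairs, £485,837.58):
Base rate for 4151.41 is 30.5%.
Origin Pelova qualifies under the Vinius–Pelova agreement and 4151.41 is covered: preferential rate 23% applies instead.
Duty = £485,837.58 × 23% = £111,742.64.
Total = £25,463.40 + £143,132.85 + £111,742.64 = £280,338.89.

£280,338.89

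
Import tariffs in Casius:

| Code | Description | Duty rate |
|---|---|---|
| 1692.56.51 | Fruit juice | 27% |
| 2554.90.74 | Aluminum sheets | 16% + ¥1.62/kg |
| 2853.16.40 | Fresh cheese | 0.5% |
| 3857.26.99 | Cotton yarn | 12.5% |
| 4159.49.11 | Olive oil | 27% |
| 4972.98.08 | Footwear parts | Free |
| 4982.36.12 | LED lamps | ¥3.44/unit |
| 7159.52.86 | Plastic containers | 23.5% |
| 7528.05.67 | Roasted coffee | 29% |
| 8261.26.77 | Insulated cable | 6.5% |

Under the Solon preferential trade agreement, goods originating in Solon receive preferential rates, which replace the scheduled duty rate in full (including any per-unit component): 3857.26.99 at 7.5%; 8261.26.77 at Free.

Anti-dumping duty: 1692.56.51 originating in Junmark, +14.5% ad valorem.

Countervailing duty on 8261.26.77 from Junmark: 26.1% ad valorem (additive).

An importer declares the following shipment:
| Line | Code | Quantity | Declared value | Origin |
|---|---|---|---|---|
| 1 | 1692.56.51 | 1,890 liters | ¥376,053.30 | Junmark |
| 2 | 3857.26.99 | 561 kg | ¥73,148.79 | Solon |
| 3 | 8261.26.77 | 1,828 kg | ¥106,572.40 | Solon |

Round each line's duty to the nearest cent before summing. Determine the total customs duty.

Line 1 (1692.56.51, Junmark, 1,890 liters, ¥376,053.30):
Base rate for 1692.56.51 is 27%.
Additional duty on 1692.56.51 from Junmark: +14.5%. Applied ad valorem rate: 27% + 14.5% = 41.5%.
Duty = ¥376,053.30 × 41.5% = ¥156,062.12.
Line 2 (3857.26.99, Solon, 561 kg, ¥73,148.79):
Base rate for 3857.26.99 is 12.5%.
Origin Solon qualifies under the Casius–Solon agreement and 3857.26.99 is covered: preferential rate 7.5% applies instead.
Duty = ¥73,148.79 × 7.5% = ¥5,486.16.
Line 3 (8261.26.77, Solon, 1,828 kg, ¥106,572.40):
Base rate for 8261.26.77 is 6.5%.
Origin Solon qualifies under the Casius–Solon agreement and 8261.26.77 is covered: preferential rate Free applies instead.
The additional-duty order on 8261.26.77 targets Junmark, not Solon; it does not apply.
Duty = ¥106,572.40 × 0% = ¥0.00.
Total = ¥156,062.12 + ¥5,486.16 + ¥0.00 = ¥161,548.28.

¥161,548.28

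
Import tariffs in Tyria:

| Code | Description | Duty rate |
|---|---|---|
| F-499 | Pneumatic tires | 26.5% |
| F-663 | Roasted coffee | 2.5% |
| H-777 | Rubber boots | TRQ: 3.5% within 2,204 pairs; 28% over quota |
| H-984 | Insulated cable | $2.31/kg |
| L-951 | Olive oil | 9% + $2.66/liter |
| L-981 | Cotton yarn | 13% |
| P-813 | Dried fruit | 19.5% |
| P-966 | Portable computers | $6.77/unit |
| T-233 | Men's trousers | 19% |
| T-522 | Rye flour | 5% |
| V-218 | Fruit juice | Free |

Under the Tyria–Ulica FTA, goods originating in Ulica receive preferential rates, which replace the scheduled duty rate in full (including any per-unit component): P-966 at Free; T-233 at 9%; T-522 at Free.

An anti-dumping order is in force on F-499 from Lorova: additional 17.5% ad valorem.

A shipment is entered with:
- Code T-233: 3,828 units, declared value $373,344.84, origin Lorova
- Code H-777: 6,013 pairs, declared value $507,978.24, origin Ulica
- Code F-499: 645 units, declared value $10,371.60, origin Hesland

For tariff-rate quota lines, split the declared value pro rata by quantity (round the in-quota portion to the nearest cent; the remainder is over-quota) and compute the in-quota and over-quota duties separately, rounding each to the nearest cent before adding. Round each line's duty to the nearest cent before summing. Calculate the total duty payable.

$170,300.39

Line 1 (T-233, Lorova, 3,828 units, $373,344.84):
Base rate for T-233 is 19%.
T-233 has an FTA preferential rate, but origin Lorova is not Ulica; base rate stands.
Duty = $373,344.84 × 19% = $70,935.52.
Line 2 (H-777, Ulica, 6,013 pairs, $507,978.24):
Code H-777 is under a tariff-rate quota (threshold 2,204 pairs). In-quota: 2,204 pairs at 3.5%; over-quota: 3,809 pairs at 28%.
Pro-rata value split: in-quota = $507,978.24 × 2,204/6,013 = $186,193.92; over-quota = $507,978.24 − $186,193.92 = $321,784.32.
In-quota duty = $186,193.92 × 3.5% = $6,516.79. Over-quota duty = $321,784.32 × 28% = $90,099.61.
Line duty = $6,516.79 + $90,099.61 = $96,616.40.
Line 3 (F-499, Hesland, 645 units, $10,371.60):
Base rate for F-499 is 26.5%.
The additional-duty order on F-499 targets Lorova, not Hesland; it does not apply.
Duty = $10,371.60 × 26.5% = $2,748.47.
Total = $70,935.52 + $96,616.40 + $2,748.47 = $170,300.39.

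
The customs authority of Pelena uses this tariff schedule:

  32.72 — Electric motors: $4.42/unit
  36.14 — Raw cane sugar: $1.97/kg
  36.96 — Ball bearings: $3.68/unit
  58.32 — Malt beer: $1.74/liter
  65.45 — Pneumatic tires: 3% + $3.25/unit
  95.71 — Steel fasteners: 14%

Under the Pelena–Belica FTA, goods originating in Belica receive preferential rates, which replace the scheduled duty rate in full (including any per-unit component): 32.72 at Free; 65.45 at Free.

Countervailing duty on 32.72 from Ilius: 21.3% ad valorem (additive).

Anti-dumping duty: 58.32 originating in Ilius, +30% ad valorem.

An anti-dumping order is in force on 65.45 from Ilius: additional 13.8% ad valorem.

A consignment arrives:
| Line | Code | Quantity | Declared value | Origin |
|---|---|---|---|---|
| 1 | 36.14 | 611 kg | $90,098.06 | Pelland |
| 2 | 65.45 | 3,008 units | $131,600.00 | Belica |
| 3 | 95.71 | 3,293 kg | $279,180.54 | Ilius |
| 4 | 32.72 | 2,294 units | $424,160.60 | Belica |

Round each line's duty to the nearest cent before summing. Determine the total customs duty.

$40,288.95

Line 1 (36.14, Pelland, 611 kg, $90,098.06):
Base rate for 36.14 is $1.97/kg.
Duty = 611 × $1.97 = $1,203.67.
Line 2 (65.45, Belica, 3,008 units, $131,600.00):
Base rate for 65.45 is 3% + $3.25/unit.
Origin Belica qualifies under the Pelena–Belica agreement and 65.45 is covered: preferential rate Free applies instead.
The additional-duty order on 65.45 targets Ilius, not Belica; it does not apply.
Duty = $131,600.00 × 0% = $0.00.
Line 3 (95.71, Ilius, 3,293 kg, $279,180.54):
Base rate for 95.71 is 14%.
Duty = $279,180.54 × 14% = $39,085.28.
Line 4 (32.72, Belica, 2,294 units, $424,160.60):
Base rate for 32.72 is $4.42/unit.
Origin Belica qualifies under the Pelena–Belica agreement and 32.72 is covered: preferential rate Free applies instead.
The additional-duty order on 32.72 targets Ilius, not Belica; it does not apply.
Duty = $424,160.60 × 0% = $0.00.
Total = $1,203.67 + $0.00 + $39,085.28 + $0.00 = $40,288.95.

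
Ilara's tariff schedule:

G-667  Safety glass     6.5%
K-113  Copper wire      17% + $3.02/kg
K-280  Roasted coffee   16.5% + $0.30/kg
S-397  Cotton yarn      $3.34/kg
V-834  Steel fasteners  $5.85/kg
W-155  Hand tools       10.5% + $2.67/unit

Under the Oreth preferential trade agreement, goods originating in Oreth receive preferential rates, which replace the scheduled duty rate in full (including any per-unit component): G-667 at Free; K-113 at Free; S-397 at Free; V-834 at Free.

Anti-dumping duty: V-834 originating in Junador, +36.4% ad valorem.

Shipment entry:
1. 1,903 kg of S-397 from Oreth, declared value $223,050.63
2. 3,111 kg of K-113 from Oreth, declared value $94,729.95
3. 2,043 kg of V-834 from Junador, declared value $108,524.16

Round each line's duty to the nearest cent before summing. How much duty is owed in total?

Line 1 (S-397, Oreth, 1,903 kg, $223,050.63):
Base rate for S-397 is $3.34/kg.
Origin Oreth qualifies under the Ilara–Oreth agreement and S-397 is covered: preferential rate Free applies instead.
Duty = $223,050.63 × 0% = $0.00.
Line 2 (K-113, Oreth, 3,111 kg, $94,729.95):
Base rate for K-113 is 17% + $3.02/kg.
Origin Oreth qualifies under the Ilara–Oreth agreement and K-113 is covered: preferential rate Free applies instead.
Duty = $94,729.95 × 0% = $0.00.
Line 3 (V-834, Junador, 2,043 kg, $108,524.16):
Base rate for V-834 is $5.85/kg.
V-834 has an FTA preferential rate, but origin Junador is not Oreth; base rate stands.
Additional duty on V-834 from Junador: +36.4% ad valorem. Applied ad valorem rate = 36.4%.
Duty = $108,524.16 × 36.4% + 2,043 × $5.85 = $51,454.34.
Total = $0.00 + $0.00 + $51,454.34 = $51,454.34.

$51,454.34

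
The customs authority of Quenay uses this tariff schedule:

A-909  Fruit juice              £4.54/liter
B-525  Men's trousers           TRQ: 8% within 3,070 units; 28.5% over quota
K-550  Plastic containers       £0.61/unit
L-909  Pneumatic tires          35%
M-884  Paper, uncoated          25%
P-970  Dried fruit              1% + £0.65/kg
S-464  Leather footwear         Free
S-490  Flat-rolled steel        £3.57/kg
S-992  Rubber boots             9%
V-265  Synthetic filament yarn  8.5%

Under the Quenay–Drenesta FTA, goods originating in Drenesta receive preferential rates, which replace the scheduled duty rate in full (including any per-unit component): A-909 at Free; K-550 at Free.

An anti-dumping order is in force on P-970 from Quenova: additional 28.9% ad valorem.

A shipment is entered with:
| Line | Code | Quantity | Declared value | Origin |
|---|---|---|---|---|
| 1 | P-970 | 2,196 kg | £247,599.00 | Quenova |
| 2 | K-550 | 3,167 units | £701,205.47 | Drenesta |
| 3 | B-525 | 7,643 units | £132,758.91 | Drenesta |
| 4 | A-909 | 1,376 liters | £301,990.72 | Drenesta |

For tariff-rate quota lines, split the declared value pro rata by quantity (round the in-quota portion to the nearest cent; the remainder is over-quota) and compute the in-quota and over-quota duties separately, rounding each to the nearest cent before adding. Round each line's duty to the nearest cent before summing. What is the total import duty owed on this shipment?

Line 1 (P-970, Quenova, 2,196 kg, £247,599.00):
Base rate for P-970 is 1% + £0.65/kg.
Additional duty on P-970 from Quenova: +28.9%. Applied ad valorem rate: 1% + 28.9% = 29.9%.
Duty = £247,599.00 × 29.9% + 2,196 × £0.65 = £75,459.50.
Line 2 (K-550, Drenesta, 3,167 units, £701,205.47):
Base rate for K-550 is £0.61/unit.
Origin Drenesta qualifies under the Quenay–Drenesta agreement and K-550 is covered: preferential rate Free applies instead.
Duty = £701,205.47 × 0% = £0.00.
Line 3 (B-525, Drenesta, 7,643 units, £132,758.91):
Code B-525 is under a tariff-rate quota (threshold 3,070 units). In-quota: 3,070 units at 8%; over-quota: 4,573 units at 28.5%.
Pro-rata value split: in-quota = £132,758.91 × 3,070/7,643 = £53,325.90; over-quota = £132,758.91 − £53,325.90 = £79,433.01.
In-quota duty = £53,325.90 × 8% = £4,266.07. Over-quota duty = £79,433.01 × 28.5% = £22,638.41.
Line duty = £4,266.07 + £22,638.41 = £26,904.48.
Line 4 (A-909, Drenesta, 1,376 liters, £301,990.72):
Base rate for A-909 is £4.54/liter.
Origin Drenesta qualifies under the Quenay–Drenesta agreement and A-909 is covered: preferential rate Free applies instead.
Duty = £301,990.72 × 0% = £0.00.
Total = £75,459.50 + £0.00 + £26,904.48 + £0.00 = £102,363.98.

£102,363.98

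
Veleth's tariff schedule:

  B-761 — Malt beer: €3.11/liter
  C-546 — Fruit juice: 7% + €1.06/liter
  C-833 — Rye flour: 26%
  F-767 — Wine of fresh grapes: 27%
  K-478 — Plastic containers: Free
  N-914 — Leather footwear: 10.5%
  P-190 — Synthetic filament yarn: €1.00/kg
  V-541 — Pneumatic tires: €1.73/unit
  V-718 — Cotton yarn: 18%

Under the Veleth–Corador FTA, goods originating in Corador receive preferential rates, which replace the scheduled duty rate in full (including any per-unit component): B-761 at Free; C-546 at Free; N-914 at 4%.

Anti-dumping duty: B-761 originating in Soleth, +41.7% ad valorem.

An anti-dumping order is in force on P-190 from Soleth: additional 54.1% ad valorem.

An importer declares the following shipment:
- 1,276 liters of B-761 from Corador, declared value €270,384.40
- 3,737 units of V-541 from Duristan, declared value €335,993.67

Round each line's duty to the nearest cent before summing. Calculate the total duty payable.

Line 1 (B-761, Corador, 1,276 liters, €270,384.40):
Base rate for B-761 is €3.11/liter.
Origin Corador qualifies under the Veleth–Corador agreement and B-761 is covered: preferential rate Free applies instead.
The additional-duty order on B-761 targets Soleth, not Corador; it does not apply.
Duty = €270,384.40 × 0% = €0.00.
Line 2 (V-541, Duristan, 3,737 units, €335,993.67):
Base rate for V-541 is €1.73/unit.
Duty = 3,737 × €1.73 = €6,465.01.
Total = €0.00 + €6,465.01 = €6,465.01.

€6,465.01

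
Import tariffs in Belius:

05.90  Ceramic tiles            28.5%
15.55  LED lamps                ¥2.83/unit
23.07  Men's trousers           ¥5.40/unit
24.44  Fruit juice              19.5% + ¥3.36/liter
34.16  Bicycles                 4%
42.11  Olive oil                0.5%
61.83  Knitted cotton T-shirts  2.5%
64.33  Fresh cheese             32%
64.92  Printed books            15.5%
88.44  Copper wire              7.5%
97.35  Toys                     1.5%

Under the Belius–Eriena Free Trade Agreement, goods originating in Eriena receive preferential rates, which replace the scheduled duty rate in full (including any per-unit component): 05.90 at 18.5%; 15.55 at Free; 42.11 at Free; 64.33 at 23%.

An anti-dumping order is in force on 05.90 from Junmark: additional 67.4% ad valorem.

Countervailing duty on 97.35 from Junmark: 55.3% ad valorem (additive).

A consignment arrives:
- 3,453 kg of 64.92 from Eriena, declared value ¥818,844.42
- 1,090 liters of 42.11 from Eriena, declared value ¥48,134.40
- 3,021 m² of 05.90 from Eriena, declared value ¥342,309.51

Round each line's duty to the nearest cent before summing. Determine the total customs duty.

¥190,248.15

Line 1 (64.92, Eriena, 3,453 kg, ¥818,844.42):
Base rate for 64.92 is 15.5%.
Origin Eriena is the FTA partner but 64.92 is not on the preference list; base rate stands.
Duty = ¥818,844.42 × 15.5% = ¥126,920.89.
Line 2 (42.11, Eriena, 1,090 liters, ¥48,134.40):
Base rate for 42.11 is 0.5%.
Origin Eriena qualifies under the Belius–Eriena agreement and 42.11 is covered: preferential rate Free applies instead.
Duty = ¥48,134.40 × 0% = ¥0.00.
Line 3 (05.90, Eriena, 3,021 m², ¥342,309.51):
Base rate for 05.90 is 28.5%.
Origin Eriena qualifies under the Belius–Eriena agreement and 05.90 is covered: preferential rate 18.5% applies instead.
The additional-duty order on 05.90 targets Junmark, not Eriena; it does not apply.
Duty = ¥342,309.51 × 18.5% = ¥63,327.26.
Total = ¥126,920.89 + ¥0.00 + ¥63,327.26 = ¥190,248.15.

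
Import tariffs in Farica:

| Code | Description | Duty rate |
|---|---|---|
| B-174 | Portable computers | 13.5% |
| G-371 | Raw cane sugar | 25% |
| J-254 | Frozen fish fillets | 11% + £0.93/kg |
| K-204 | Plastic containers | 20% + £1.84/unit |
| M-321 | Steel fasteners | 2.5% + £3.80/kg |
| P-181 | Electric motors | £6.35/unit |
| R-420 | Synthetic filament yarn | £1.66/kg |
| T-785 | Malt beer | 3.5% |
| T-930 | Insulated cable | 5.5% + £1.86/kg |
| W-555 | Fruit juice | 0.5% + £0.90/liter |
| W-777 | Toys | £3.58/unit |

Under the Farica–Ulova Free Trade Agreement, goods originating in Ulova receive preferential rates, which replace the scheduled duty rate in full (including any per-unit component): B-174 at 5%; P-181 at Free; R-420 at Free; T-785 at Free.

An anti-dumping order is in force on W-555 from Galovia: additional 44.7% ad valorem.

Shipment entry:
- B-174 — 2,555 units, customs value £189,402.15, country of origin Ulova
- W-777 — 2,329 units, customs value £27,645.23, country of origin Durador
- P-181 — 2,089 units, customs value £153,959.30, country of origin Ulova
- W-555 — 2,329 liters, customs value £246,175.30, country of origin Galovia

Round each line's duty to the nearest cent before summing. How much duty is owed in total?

£131,175.27

Line 1 (B-174, Ulova, 2,555 units, £189,402.15):
Base rate for B-174 is 13.5%.
Origin Ulova qualifies under the Farica–Ulova agreement and B-174 is covered: preferential rate 5% applies instead.
Duty = £189,402.15 × 5% = £9,470.11.
Line 2 (W-777, Durador, 2,329 units, £27,645.23):
Base rate for W-777 is £3.58/unit.
Duty = 2,329 × £3.58 = £8,337.82.
Line 3 (P-181, Ulova, 2,089 units, £153,959.30):
Base rate for P-181 is £6.35/unit.
Origin Ulova qualifies under the Farica–Ulova agreement and P-181 is covered: preferential rate Free applies instead.
Duty = £153,959.30 × 0% = £0.00.
Line 4 (W-555, Galovia, 2,329 liters, £246,175.30):
Base rate for W-555 is 0.5% + £0.90/liter.
Additional duty on W-555 from Galovia: +44.7%. Applied ad valorem rate: 0.5% + 44.7% = 45.2%.
Duty = £246,175.30 × 45.2% + 2,329 × £0.90 = £113,367.34.
Total = £9,470.11 + £8,337.82 + £0.00 + £113,367.34 = £131,175.27.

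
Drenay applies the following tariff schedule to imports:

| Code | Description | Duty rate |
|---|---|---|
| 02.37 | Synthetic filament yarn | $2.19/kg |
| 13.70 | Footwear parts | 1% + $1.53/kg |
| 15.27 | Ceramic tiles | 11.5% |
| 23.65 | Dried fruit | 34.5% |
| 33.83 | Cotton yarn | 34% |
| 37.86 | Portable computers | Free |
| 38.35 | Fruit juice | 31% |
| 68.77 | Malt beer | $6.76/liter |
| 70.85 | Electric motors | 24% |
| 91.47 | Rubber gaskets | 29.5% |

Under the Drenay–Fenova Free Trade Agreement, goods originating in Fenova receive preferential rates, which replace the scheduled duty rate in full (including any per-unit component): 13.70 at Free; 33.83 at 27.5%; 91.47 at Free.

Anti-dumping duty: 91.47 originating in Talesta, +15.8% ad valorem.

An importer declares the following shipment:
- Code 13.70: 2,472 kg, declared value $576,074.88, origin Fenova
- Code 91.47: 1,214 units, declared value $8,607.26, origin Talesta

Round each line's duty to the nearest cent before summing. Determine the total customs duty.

$3,899.09

Line 1 (13.70, Fenova, 2,472 kg, $576,074.88):
Base rate for 13.70 is 1% + $1.53/kg.
Origin Fenova qualifies under the Drenay–Fenova agreement and 13.70 is covered: preferential rate Free applies instead.
Duty = $576,074.88 × 0% = $0.00.
Line 2 (91.47, Talesta, 1,214 units, $8,607.26):
Base rate for 91.47 is 29.5%.
91.47 has an FTA preferential rate, but origin Talesta is not Fenova; base rate stands.
Additional duty on 91.47 from Talesta: +15.8%. Applied ad valorem rate: 29.5% + 15.8% = 45.3%.
Duty = $8,607.26 × 45.3% = $3,899.09.
Total = $0.00 + $3,899.09 = $3,899.09.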